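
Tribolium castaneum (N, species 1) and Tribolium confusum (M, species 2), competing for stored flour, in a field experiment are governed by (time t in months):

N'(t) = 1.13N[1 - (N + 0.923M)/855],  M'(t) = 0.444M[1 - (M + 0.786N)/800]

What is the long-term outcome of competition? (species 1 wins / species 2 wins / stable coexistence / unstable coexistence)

stable coexistence

Compare the nullcline intercepts: K1/α12 = 855/0.923 = 926 > K2 = 800; K2/α21 = 800/0.786 = 1020 > K1 = 855.
Since both inequalities hold, each species can invade when rare, so the interior equilibrium is stable.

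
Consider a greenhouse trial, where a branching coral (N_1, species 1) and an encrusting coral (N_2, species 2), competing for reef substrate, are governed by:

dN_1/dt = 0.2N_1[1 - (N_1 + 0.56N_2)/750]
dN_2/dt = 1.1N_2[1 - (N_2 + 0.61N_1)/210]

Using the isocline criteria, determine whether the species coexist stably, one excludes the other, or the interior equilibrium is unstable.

species 1 excludes species 2

Compare the nullcline intercepts: K1/α12 = 750/0.56 = 1340 > K2 = 210; K2/α21 = 210/0.61 = 344 < K1 = 750.
Since the inequalities point opposite ways, species 1 can invade but species 2 cannot.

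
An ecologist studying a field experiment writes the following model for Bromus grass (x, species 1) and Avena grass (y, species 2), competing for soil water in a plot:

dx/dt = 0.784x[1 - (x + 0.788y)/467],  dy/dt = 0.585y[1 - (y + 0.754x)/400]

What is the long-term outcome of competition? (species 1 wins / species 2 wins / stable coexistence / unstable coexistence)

Compare the nullcline intercepts: K1/α12 = 467/0.788 = 593 > K2 = 400; K2/α21 = 400/0.754 = 531 > K1 = 467.
Since both inequalities hold, each species can invade when rare, so the interior equilibrium is stable.

stable coexistence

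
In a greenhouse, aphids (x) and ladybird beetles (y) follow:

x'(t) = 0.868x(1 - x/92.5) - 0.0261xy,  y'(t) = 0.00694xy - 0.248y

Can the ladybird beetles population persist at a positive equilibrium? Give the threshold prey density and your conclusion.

The predator equation gives dy/dt > 0 only when x > 0.248/0.00694 = 35.7.
Without the predator, x → K = 92.5. Since 92.5 > 35.7, the predator can invade and persist.

Threshold x = 35.7; K > 35.7, so yes, the predator persists.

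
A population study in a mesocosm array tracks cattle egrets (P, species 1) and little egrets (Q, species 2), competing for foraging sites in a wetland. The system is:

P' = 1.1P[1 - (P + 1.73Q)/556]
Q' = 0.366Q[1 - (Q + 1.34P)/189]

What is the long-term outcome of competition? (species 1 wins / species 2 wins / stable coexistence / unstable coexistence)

Compare the nullcline intercepts: K1/α12 = 556/1.73 = 321 > K2 = 189; K2/α21 = 189/1.34 = 141 < K1 = 556.
Since the inequalities point opposite ways, species 1 can invade but species 2 cannot.

species 1 excludes species 2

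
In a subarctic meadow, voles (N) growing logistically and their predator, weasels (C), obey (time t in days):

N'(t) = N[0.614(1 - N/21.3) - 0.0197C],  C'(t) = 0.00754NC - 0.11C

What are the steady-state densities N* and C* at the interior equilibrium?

From dC/dt = 0 with C > 0: 0.00754N* = 0.11, so N* = 14.6.
Substitute into dN/dt = 0: 0.614(1 - 14.6/21.3) = 0.0197C*.
The bracket is 0.315, giving C* = 0.193/0.0197 = 9.82.

N* ≈ 14.6, C* ≈ 9.82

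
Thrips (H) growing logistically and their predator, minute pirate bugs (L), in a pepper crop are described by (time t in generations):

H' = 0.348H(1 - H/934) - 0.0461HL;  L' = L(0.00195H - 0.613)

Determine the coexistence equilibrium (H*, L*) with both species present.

From dL/dt = 0 with L > 0: 0.00195H* = 0.613, so H* = 314.
Substitute into dH/dt = 0: 0.348(1 - 314/934) = 0.0461L*.
The bracket is 0.663, giving L* = 0.231/0.0461 = 5.01.

H* ≈ 314, L* ≈ 5.01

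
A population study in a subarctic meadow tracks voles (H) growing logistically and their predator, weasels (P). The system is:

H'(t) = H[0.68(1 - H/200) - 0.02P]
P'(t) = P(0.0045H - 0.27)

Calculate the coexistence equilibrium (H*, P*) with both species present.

H* ≈ 60, P* ≈ 23.8

From dP/dt = 0 with P > 0: 0.0045H* = 0.27, so H* = 60.
Substitute into dH/dt = 0: 0.68(1 - 60/200) = 0.02P*.
The bracket is 0.7, giving P* = 0.476/0.02 = 23.8.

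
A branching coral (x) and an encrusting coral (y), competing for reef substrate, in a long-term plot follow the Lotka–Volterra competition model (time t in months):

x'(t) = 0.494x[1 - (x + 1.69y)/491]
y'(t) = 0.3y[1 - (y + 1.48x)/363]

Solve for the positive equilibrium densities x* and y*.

x* ≈ 81.6, y* ≈ 242

Setting both brackets to zero gives the nullclines x + 1.69y = 491 and 1.48x + y = 363.
Substituting y = 363 - 1.48x into the first: x(1 - 1.69·1.48) = 491 - 1.69·363.
So x* = -122/-1.5 = 81.6, and then y* = 363 - 1.48·81.6 = 242.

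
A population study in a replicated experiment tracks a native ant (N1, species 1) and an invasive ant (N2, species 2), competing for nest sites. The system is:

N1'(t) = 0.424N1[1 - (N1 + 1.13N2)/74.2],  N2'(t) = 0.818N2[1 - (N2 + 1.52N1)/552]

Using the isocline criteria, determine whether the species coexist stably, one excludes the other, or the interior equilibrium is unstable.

species 2 excludes species 1

Compare the nullcline intercepts: K1/α12 = 74.2/1.13 = 65.7 < K2 = 552; K2/α21 = 552/1.52 = 363 > K1 = 74.2.
Since the inequalities point opposite ways, species 2 can invade but species 1 cannot.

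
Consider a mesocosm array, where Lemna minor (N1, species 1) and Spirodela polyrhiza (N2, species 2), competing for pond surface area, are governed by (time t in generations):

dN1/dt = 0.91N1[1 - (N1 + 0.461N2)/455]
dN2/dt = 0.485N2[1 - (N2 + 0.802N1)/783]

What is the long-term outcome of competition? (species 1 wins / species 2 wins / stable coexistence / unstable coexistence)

stable coexistence

Compare the nullcline intercepts: K1/α12 = 455/0.461 = 987 > K2 = 783; K2/α21 = 783/0.802 = 976 > K1 = 455.
Since both inequalities hold, each species can invade when rare, so the interior equilibrium is stable.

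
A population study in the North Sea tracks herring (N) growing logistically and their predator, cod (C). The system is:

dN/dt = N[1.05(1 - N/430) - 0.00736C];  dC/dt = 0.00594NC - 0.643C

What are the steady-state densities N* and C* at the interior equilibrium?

N* ≈ 108, C* ≈ 107

From dC/dt = 0 with C > 0: 0.00594N* = 0.643, so N* = 108.
Substitute into dN/dt = 0: 1.05(1 - 108/430) = 0.00736C*.
The bracket is 0.748, giving C* = 0.786/0.00736 = 107.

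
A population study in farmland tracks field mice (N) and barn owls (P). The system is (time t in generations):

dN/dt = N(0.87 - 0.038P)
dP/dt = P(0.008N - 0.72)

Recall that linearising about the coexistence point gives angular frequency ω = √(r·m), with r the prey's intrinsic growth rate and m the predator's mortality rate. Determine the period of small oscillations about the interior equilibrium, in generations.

Here r = 0.87 and m = 0.72, so r·m = 0.626.
ω = √0.626 = 0.791 per generation, hence T = 2π/ω ≈ 7.94 generations.

T ≈ 7.94 generations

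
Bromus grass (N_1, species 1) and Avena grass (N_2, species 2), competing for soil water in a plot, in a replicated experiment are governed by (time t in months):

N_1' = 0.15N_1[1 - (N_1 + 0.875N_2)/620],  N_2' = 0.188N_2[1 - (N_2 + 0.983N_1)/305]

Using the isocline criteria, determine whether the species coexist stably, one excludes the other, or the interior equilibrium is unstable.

species 1 excludes species 2

Compare the nullcline intercepts: K1/α12 = 620/0.875 = 709 > K2 = 305; K2/α21 = 305/0.983 = 310 < K1 = 620.
Since the inequalities point opposite ways, species 1 can invade but species 2 cannot.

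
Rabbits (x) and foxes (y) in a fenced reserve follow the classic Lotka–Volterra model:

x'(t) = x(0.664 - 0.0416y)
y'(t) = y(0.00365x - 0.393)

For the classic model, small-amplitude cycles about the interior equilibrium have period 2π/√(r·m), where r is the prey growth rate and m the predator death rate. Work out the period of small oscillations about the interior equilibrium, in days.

Here r = 0.664 and m = 0.393, so r·m = 0.261.
ω = √0.261 = 0.511 per day, hence T = 2π/ω ≈ 12.3 days.

T ≈ 12.3 days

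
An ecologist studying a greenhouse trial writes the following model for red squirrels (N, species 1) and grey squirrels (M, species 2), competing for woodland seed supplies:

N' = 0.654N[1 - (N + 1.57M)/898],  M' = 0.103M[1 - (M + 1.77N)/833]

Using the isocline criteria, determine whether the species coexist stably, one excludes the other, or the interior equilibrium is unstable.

Compare the nullcline intercepts: K1/α12 = 898/1.57 = 572 < K2 = 833; K2/α21 = 833/1.77 = 471 < K1 = 898.
Since both are reversed, neither can invade when rare; the interior point is a saddle.

unstable coexistence (outcome depends on initial conditions)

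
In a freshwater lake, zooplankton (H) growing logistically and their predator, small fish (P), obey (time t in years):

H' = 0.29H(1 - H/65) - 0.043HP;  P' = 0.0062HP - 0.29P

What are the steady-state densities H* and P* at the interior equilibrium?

H* ≈ 46.8, P* ≈ 1.89

From dP/dt = 0 with P > 0: 0.0062H* = 0.29, so H* = 46.8.
Substitute into dH/dt = 0: 0.29(1 - 46.8/65) = 0.043P*.
The bracket is 0.28, giving P* = 0.0813/0.043 = 1.89.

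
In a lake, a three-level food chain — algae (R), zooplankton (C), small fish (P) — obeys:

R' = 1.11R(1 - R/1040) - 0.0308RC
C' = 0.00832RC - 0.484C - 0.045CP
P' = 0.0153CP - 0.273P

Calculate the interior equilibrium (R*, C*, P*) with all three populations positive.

From dP/dt = 0: 0.0153C* = 0.273, so C* = 17.8.
From dR/dt = 0: 1.11(1 - R*/1040) = 0.0308·17.8, giving R* = 1040·(1 - 0.495) = 525.
From dC/dt = 0: 0.00832·525 - 0.484 = 0.045P*, so P* = 3.88/0.045 = 86.3.

R* ≈ 525, C* ≈ 17.8, P* ≈ 86.3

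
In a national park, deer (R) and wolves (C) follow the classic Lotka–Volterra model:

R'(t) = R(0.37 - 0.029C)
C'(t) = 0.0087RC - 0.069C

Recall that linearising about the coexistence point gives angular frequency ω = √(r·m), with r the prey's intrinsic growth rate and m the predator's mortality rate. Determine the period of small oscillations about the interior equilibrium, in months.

Here r = 0.37 and m = 0.069, so r·m = 0.0255.
ω = √0.0255 = 0.16 per month, hence T = 2π/ω ≈ 39.3 months.

T ≈ 39.3 months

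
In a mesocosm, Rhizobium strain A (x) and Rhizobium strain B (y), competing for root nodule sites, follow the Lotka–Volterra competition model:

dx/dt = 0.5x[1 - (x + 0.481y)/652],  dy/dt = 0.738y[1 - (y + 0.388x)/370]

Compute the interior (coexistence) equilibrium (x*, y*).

Setting both brackets to zero gives the nullclines x + 0.481y = 652 and 0.388x + y = 370.
Substituting y = 370 - 0.388x into the first: x(1 - 0.481·0.388) = 652 - 0.481·370.
So x* = 474/0.813 = 583, and then y* = 370 - 0.388·583 = 144.

x* ≈ 583, y* ≈ 144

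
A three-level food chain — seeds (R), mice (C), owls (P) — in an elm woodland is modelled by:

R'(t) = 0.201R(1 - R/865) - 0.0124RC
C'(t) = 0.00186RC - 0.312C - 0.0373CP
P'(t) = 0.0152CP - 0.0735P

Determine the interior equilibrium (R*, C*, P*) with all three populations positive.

R* ≈ 607, C* ≈ 4.84, P* ≈ 21.9

From dP/dt = 0: 0.0152C* = 0.0735, so C* = 4.84.
From dR/dt = 0: 0.201(1 - R*/865) = 0.0124·4.84, giving R* = 865·(1 - 0.298) = 607.
From dC/dt = 0: 0.00186·607 - 0.312 = 0.0373P*, so P* = 0.817/0.0373 = 21.9.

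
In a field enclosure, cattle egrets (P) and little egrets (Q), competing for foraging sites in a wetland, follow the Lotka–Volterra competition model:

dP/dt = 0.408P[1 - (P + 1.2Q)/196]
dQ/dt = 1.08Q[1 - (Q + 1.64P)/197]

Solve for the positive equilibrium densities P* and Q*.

P* ≈ 41.7, Q* ≈ 129

Setting both brackets to zero gives the nullclines P + 1.2Q = 196 and 1.64P + Q = 197.
Substituting Q = 197 - 1.64P into the first: P(1 - 1.2·1.64) = 196 - 1.2·197.
So P* = -40.4/-0.968 = 41.7, and then Q* = 197 - 1.64·41.7 = 129.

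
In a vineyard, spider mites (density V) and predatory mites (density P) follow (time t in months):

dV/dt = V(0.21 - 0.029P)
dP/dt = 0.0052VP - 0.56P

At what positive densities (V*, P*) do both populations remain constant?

V* ≈ 108, P* ≈ 7.24

Set dP/dt = 0 with P > 0: 0.0052V - 0.56 = 0, so V* = 0.56/0.0052 = 108.
Set dV/dt = 0 with V > 0: 0.21 - 0.029P = 0, so P* = 0.21/0.029 = 7.24.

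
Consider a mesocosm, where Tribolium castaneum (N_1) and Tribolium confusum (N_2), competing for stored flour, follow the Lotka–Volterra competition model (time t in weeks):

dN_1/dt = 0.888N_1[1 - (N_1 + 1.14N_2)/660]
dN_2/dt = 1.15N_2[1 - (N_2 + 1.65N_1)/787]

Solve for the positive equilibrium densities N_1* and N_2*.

Setting both brackets to zero gives the nullclines N_1 + 1.14N_2 = 660 and 1.65N_1 + N_2 = 787.
Substituting N_2 = 787 - 1.65N_1 into the first: N_1(1 - 1.14·1.65) = 660 - 1.14·787.
So N_1* = -237/-0.881 = 269, and then N_2* = 787 - 1.65·269 = 343.

N_1* ≈ 269, N_2* ≈ 343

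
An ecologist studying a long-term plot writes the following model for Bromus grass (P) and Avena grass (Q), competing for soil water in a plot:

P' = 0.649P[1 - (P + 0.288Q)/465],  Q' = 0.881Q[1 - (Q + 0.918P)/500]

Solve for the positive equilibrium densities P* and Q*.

Setting both brackets to zero gives the nullclines P + 0.288Q = 465 and 0.918P + Q = 500.
Substituting Q = 500 - 0.918P into the first: P(1 - 0.288·0.918) = 465 - 0.288·500.
So P* = 321/0.736 = 436, and then Q* = 500 - 0.918·436 = 99.4.

P* ≈ 436, Q* ≈ 99.4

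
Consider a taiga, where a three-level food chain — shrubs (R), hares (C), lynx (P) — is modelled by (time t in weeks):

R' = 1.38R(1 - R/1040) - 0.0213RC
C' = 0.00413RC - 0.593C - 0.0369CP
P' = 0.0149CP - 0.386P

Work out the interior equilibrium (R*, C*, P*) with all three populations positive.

From dP/dt = 0: 0.0149C* = 0.386, so C* = 25.9.
From dR/dt = 0: 1.38(1 - R*/1040) = 0.0213·25.9, giving R* = 1040·(1 - 0.4) = 624.
From dC/dt = 0: 0.00413·624 - 0.593 = 0.0369P*, so P* = 1.98/0.0369 = 53.8.

R* ≈ 624, C* ≈ 25.9, P* ≈ 53.8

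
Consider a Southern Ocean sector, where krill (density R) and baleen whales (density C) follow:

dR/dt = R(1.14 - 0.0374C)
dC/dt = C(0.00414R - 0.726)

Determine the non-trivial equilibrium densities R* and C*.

Set dC/dt = 0 with C > 0: 0.00414R - 0.726 = 0, so R* = 0.726/0.00414 = 175.
Set dR/dt = 0 with R > 0: 1.14 - 0.0374C = 0, so C* = 1.14/0.0374 = 30.5.

R* ≈ 175, C* ≈ 30.5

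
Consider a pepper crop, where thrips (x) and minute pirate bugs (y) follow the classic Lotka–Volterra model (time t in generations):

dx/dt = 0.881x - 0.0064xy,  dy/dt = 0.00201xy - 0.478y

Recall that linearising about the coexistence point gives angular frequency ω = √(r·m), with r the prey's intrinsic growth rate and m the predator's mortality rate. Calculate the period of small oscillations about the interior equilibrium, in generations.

T ≈ 9.68 generations

Here r = 0.881 and m = 0.478, so r·m = 0.421.
ω = √0.421 = 0.649 per generation, hence T = 2π/ω ≈ 9.68 generations.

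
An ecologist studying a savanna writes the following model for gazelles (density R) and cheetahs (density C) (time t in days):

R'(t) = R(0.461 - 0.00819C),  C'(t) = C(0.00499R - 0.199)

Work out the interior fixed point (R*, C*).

R* ≈ 39.9, C* ≈ 56.3

Set dC/dt = 0 with C > 0: 0.00499R - 0.199 = 0, so R* = 0.199/0.00499 = 39.9.
Set dR/dt = 0 with R > 0: 0.461 - 0.00819C = 0, so C* = 0.461/0.00819 = 56.3.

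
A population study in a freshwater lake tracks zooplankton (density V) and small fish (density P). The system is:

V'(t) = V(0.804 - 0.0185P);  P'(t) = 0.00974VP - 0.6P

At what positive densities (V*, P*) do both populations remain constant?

V* ≈ 61.6, P* ≈ 43.5

Set dP/dt = 0 with P > 0: 0.00974V - 0.6 = 0, so V* = 0.6/0.00974 = 61.6.
Set dV/dt = 0 with V > 0: 0.804 - 0.0185P = 0, so P* = 0.804/0.0185 = 43.5.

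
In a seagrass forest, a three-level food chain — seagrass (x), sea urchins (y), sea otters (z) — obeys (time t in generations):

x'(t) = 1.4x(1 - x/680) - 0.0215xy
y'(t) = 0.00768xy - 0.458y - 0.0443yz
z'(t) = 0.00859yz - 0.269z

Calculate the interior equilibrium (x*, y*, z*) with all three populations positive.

x* ≈ 353, y* ≈ 31.3, z* ≈ 50.9

From dz/dt = 0: 0.00859y* = 0.269, so y* = 31.3.
From dx/dt = 0: 1.4(1 - x*/680) = 0.0215·31.3, giving x* = 680·(1 - 0.481) = 353.
From dy/dt = 0: 0.00768·353 - 0.458 = 0.0443z*, so z* = 2.25/0.0443 = 50.9.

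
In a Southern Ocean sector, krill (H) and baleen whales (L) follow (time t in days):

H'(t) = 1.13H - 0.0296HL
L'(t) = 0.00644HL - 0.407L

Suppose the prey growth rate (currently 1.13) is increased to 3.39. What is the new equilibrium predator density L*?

At the interior fixed point, setting dH/dt = 0 with H > 0 fixes L* = (prey growth rate)/(HL coefficient) — independent of the other coefficients.
With the change, L* = 3.39/0.0296 = 115; it rises from 38.2.

L* ≈ 115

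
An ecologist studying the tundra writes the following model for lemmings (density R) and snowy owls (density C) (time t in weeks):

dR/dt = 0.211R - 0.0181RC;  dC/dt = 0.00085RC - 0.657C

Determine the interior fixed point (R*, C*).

R* ≈ 773, C* ≈ 11.7

Set dC/dt = 0 with C > 0: 0.00085R - 0.657 = 0, so R* = 0.657/0.00085 = 773.
Set dR/dt = 0 with R > 0: 0.211 - 0.0181C = 0, so C* = 0.211/0.0181 = 11.7.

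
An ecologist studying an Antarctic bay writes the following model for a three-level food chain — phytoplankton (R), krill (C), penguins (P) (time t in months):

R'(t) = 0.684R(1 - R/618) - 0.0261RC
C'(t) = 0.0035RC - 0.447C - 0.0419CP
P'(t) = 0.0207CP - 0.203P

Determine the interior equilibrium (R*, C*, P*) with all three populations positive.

From dP/dt = 0: 0.0207C* = 0.203, so C* = 9.81.
From dR/dt = 0: 0.684(1 - R*/618) = 0.0261·9.81, giving R* = 618·(1 - 0.374) = 387.
From dC/dt = 0: 0.0035·387 - 0.447 = 0.0419P*, so P* = 0.907/0.0419 = 21.6.

R* ≈ 387, C* ≈ 9.81, P* ≈ 21.6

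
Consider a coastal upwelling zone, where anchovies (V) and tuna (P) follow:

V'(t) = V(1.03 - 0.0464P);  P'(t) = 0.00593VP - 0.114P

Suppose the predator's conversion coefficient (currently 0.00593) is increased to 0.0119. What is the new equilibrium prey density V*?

At the interior fixed point, setting dP/dt = 0 with P > 0 fixes V* = (predator death rate)/(VP coefficient) — independent of the other coefficients.
With the change, V* = 0.114/0.0119 = 9.58; it falls from 19.2.

V* ≈ 9.58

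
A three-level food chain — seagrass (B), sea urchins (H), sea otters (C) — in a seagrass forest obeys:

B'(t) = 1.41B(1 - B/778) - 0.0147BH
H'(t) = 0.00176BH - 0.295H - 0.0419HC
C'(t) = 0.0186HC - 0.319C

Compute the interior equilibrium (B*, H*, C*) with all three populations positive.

From dC/dt = 0: 0.0186H* = 0.319, so H* = 17.2.
From dB/dt = 0: 1.41(1 - B*/778) = 0.0147·17.2, giving B* = 778·(1 - 0.179) = 639.
From dH/dt = 0: 0.00176·639 - 0.295 = 0.0419C*, so C* = 0.829/0.0419 = 19.8.

B* ≈ 639, H* ≈ 17.2, C* ≈ 19.8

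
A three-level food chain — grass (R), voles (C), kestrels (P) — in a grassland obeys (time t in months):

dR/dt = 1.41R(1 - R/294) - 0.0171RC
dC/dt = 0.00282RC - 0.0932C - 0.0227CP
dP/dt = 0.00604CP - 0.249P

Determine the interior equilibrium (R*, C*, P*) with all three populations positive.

From dP/dt = 0: 0.00604C* = 0.249, so C* = 41.2.
From dR/dt = 0: 1.41(1 - R*/294) = 0.0171·41.2, giving R* = 294·(1 - 0.5) = 147.
From dC/dt = 0: 0.00282·147 - 0.0932 = 0.0227P*, so P* = 0.321/0.0227 = 14.2.

R* ≈ 147, C* ≈ 41.2, P* ≈ 14.2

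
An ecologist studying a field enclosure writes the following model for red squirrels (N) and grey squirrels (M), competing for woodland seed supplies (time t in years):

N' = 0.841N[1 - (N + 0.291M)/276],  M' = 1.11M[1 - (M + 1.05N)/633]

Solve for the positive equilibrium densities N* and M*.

N* ≈ 132, M* ≈ 494

Setting both brackets to zero gives the nullclines N + 0.291M = 276 and 1.05N + M = 633.
Substituting M = 633 - 1.05N into the first: N(1 - 0.291·1.05) = 276 - 0.291·633.
So N* = 91.8/0.694 = 132, and then M* = 633 - 1.05·132 = 494.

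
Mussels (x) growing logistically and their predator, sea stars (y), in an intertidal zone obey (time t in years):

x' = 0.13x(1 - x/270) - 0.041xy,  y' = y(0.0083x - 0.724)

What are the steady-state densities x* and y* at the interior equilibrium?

From dy/dt = 0 with y > 0: 0.0083x* = 0.724, so x* = 87.2.
Substitute into dx/dt = 0: 0.13(1 - 87.2/270) = 0.041y*.
The bracket is 0.677, giving y* = 0.088/0.041 = 2.15.

x* ≈ 87.2, y* ≈ 2.15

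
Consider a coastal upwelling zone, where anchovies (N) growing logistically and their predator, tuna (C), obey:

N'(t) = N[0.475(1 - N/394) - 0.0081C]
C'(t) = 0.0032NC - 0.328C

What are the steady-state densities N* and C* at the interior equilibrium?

N* ≈ 102, C* ≈ 43.4

From dC/dt = 0 with C > 0: 0.0032N* = 0.328, so N* = 102.
Substitute into dN/dt = 0: 0.475(1 - 102/394) = 0.0081C*.
The bracket is 0.74, giving C* = 0.351/0.0081 = 43.4.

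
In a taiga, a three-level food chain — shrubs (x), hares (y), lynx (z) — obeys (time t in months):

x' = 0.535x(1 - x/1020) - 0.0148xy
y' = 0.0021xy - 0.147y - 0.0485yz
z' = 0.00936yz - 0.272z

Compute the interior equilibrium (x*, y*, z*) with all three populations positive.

x* ≈ 200, y* ≈ 29.1, z* ≈ 5.63

From dz/dt = 0: 0.00936y* = 0.272, so y* = 29.1.
From dx/dt = 0: 0.535(1 - x*/1020) = 0.0148·29.1, giving x* = 1020·(1 - 0.804) = 200.
From dy/dt = 0: 0.0021·200 - 0.147 = 0.0485z*, so z* = 0.273/0.0485 = 5.63.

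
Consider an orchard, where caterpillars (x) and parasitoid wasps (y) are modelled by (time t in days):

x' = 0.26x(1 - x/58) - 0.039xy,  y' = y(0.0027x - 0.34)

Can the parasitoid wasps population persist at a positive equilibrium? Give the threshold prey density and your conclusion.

The predator equation gives dy/dt > 0 only when x > 0.34/0.0027 = 126.
Without the predator, x → K = 58. Since 58 < 126, the predator cannot invade.

Threshold x = 126; K < 126, so no, the predator goes extinct.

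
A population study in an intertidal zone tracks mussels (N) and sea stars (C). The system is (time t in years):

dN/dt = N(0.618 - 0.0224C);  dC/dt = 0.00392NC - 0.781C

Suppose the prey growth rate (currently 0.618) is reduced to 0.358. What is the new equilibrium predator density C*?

At the interior fixed point, setting dN/dt = 0 with N > 0 fixes C* = (prey growth rate)/(NC coefficient) — independent of the other coefficients.
With the change, C* = 0.358/0.0224 = 16; it falls from 27.6.

C* ≈ 16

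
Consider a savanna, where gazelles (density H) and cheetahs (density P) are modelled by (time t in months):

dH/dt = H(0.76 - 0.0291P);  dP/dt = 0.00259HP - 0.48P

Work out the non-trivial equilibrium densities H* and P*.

Set dP/dt = 0 with P > 0: 0.00259H - 0.48 = 0, so H* = 0.48/0.00259 = 185.
Set dH/dt = 0 with H > 0: 0.76 - 0.0291P = 0, so P* = 0.76/0.0291 = 26.1.

H* ≈ 185, P* ≈ 26.1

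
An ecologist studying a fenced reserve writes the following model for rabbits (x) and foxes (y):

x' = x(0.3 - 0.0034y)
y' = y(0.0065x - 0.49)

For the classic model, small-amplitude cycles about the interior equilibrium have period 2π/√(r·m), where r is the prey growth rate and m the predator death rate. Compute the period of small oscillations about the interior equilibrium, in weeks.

T ≈ 16.4 weeks

Here r = 0.3 and m = 0.49, so r·m = 0.147.
ω = √0.147 = 0.383 per week, hence T = 2π/ω ≈ 16.4 weeks.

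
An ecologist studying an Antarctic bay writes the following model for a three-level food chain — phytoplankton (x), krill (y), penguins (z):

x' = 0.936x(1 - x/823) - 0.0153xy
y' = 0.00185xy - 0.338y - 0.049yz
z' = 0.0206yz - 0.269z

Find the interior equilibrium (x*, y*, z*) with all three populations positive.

From dz/dt = 0: 0.0206y* = 0.269, so y* = 13.1.
From dx/dt = 0: 0.936(1 - x*/823) = 0.0153·13.1, giving x* = 823·(1 - 0.213) = 647.
From dy/dt = 0: 0.00185·647 - 0.338 = 0.049z*, so z* = 0.86/0.049 = 17.5.

x* ≈ 647, y* ≈ 13.1, z* ≈ 17.5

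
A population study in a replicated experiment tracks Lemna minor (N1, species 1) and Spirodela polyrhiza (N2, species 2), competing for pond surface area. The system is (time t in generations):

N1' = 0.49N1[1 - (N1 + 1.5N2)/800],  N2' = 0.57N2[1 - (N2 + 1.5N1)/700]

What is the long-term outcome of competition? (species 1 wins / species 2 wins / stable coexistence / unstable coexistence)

unstable coexistence (outcome depends on initial conditions)

Compare the nullcline intercepts: K1/α12 = 800/1.5 = 533 < K2 = 700; K2/α21 = 700/1.5 = 467 < K1 = 800.
Since both are reversed, neither can invade when rare; the interior point is a saddle.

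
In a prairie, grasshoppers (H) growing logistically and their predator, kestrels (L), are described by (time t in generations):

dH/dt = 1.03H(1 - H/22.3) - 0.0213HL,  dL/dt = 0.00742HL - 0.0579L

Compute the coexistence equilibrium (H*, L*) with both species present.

H* ≈ 7.8, L* ≈ 31.4

From dL/dt = 0 with L > 0: 0.00742H* = 0.0579, so H* = 7.8.
Substitute into dH/dt = 0: 1.03(1 - 7.8/22.3) = 0.0213L*.
The bracket is 0.65, giving L* = 0.67/0.0213 = 31.4.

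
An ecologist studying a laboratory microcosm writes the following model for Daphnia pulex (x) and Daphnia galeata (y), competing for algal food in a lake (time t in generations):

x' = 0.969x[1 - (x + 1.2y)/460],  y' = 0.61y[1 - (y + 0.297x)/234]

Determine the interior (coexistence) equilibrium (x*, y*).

Setting both brackets to zero gives the nullclines x + 1.2y = 460 and 0.297x + y = 234.
Substituting y = 234 - 0.297x into the first: x(1 - 1.2·0.297) = 460 - 1.2·234.
So x* = 179/0.644 = 278, and then y* = 234 - 0.297·278 = 151.

x* ≈ 278, y* ≈ 151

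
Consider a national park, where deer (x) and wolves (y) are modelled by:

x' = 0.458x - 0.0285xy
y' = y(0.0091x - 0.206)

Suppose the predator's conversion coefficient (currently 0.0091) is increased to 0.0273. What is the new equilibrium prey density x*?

At the interior fixed point, setting dy/dt = 0 with y > 0 fixes x* = (predator death rate)/(xy coefficient) — independent of the other coefficients.
With the change, x* = 0.206/0.0273 = 7.55; it falls from 22.6.

x* ≈ 7.55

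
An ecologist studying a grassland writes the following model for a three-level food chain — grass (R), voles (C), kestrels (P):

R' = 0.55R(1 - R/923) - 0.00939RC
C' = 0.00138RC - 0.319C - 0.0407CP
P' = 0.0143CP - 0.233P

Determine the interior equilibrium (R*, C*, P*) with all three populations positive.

From dP/dt = 0: 0.0143C* = 0.233, so C* = 16.3.
From dR/dt = 0: 0.55(1 - R*/923) = 0.00939·16.3, giving R* = 923·(1 - 0.278) = 666.
From dC/dt = 0: 0.00138·666 - 0.319 = 0.0407P*, so P* = 0.6/0.0407 = 14.8.

R* ≈ 666, C* ≈ 16.3, P* ≈ 14.8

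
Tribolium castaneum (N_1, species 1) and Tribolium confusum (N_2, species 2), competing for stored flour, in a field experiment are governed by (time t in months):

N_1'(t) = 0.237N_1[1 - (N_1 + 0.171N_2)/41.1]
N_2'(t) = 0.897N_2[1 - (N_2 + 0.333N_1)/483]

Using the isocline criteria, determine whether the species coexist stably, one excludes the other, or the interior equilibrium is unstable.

species 2 excludes species 1

Compare the nullcline intercepts: K1/α12 = 41.1/0.171 = 240 < K2 = 483; K2/α21 = 483/0.333 = 1450 > K1 = 41.1.
Since the inequalities point opposite ways, species 2 can invade but species 1 cannot.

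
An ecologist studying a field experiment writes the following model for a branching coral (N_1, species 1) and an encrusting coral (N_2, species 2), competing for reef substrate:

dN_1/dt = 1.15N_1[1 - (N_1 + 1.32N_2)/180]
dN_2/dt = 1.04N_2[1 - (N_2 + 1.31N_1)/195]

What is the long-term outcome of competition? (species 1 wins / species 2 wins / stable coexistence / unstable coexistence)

Compare the nullcline intercepts: K1/α12 = 180/1.32 = 136 < K2 = 195; K2/α21 = 195/1.31 = 149 < K1 = 180.
Since both are reversed, neither can invade when rare; the interior point is a saddle.

unstable coexistence (outcome depends on initial conditions)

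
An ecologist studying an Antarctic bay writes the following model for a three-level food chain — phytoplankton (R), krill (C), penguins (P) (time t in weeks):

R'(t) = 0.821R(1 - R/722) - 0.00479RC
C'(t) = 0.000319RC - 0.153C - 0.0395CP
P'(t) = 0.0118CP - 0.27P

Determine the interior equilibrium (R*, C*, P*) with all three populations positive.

R* ≈ 626, C* ≈ 22.9, P* ≈ 1.18

From dP/dt = 0: 0.0118C* = 0.27, so C* = 22.9.
From dR/dt = 0: 0.821(1 - R*/722) = 0.00479·22.9, giving R* = 722·(1 - 0.133) = 626.
From dC/dt = 0: 0.000319·626 - 0.153 = 0.0395P*, so P* = 0.0466/0.0395 = 1.18.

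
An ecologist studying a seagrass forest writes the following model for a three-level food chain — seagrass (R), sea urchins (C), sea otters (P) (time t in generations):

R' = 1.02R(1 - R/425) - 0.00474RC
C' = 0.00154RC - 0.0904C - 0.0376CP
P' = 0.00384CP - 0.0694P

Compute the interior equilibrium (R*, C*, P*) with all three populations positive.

From dP/dt = 0: 0.00384C* = 0.0694, so C* = 18.1.
From dR/dt = 0: 1.02(1 - R*/425) = 0.00474·18.1, giving R* = 425·(1 - 0.084) = 389.
From dC/dt = 0: 0.00154·389 - 0.0904 = 0.0376P*, so P* = 0.509/0.0376 = 13.5.

R* ≈ 389, C* ≈ 18.1, P* ≈ 13.5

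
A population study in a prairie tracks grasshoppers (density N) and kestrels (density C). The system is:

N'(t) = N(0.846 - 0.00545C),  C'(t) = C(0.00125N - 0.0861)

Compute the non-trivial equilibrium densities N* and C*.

Set dC/dt = 0 with C > 0: 0.00125N - 0.0861 = 0, so N* = 0.0861/0.00125 = 68.9.
Set dN/dt = 0 with N > 0: 0.846 - 0.00545C = 0, so C* = 0.846/0.00545 = 155.

N* ≈ 68.9, C* ≈ 155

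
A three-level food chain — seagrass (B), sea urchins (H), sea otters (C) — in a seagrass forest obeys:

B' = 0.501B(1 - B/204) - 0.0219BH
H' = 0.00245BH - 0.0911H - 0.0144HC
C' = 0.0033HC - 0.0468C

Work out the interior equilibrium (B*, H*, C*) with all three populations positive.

B* ≈ 77.5, H* ≈ 14.2, C* ≈ 6.87

From dC/dt = 0: 0.0033H* = 0.0468, so H* = 14.2.
From dB/dt = 0: 0.501(1 - B*/204) = 0.0219·14.2, giving B* = 204·(1 - 0.62) = 77.5.
From dH/dt = 0: 0.00245·77.5 - 0.0911 = 0.0144C*, so C* = 0.0989/0.0144 = 6.87.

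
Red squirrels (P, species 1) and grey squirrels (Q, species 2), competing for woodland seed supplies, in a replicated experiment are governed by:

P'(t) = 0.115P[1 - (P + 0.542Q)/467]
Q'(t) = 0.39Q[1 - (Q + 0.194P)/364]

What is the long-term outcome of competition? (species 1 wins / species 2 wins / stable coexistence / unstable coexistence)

Compare the nullcline intercepts: K1/α12 = 467/0.542 = 862 > K2 = 364; K2/α21 = 364/0.194 = 1880 > K1 = 467.
Since both inequalities hold, each species can invade when rare, so the interior equilibrium is stable.

stable coexistence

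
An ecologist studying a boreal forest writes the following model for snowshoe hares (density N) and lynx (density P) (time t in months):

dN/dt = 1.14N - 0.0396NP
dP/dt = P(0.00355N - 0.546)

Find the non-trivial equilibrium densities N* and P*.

Set dP/dt = 0 with P > 0: 0.00355N - 0.546 = 0, so N* = 0.546/0.00355 = 154.
Set dN/dt = 0 with N > 0: 1.14 - 0.0396P = 0, so P* = 1.14/0.0396 = 28.8.

N* ≈ 154, P* ≈ 28.8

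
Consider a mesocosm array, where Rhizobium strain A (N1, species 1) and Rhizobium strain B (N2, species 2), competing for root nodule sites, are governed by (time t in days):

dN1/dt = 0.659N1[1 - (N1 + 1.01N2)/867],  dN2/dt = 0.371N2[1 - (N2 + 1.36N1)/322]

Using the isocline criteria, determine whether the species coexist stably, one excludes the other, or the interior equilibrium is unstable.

species 1 excludes species 2

Compare the nullcline intercepts: K1/α12 = 867/1.01 = 858 > K2 = 322; K2/α21 = 322/1.36 = 237 < K1 = 867.
Since the inequalities point opposite ways, species 1 can invade but species 2 cannot.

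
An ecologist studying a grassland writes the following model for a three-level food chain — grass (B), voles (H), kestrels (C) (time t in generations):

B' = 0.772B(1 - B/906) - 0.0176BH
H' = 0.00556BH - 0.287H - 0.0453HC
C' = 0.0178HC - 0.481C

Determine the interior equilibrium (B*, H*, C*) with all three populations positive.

B* ≈ 348, H* ≈ 27, C* ≈ 36.4

From dC/dt = 0: 0.0178H* = 0.481, so H* = 27.
From dB/dt = 0: 0.772(1 - B*/906) = 0.0176·27, giving B* = 906·(1 - 0.616) = 348.
From dH/dt = 0: 0.00556·348 - 0.287 = 0.0453C*, so C* = 1.65/0.0453 = 36.4.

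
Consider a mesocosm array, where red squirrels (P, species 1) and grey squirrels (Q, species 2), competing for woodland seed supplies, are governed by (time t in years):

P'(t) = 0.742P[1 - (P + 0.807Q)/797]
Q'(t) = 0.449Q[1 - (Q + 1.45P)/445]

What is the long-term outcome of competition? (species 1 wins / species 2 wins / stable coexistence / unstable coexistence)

Compare the nullcline intercepts: K1/α12 = 797/0.807 = 988 > K2 = 445; K2/α21 = 445/1.45 = 307 < K1 = 797.
Since the inequalities point opposite ways, species 1 can invade but species 2 cannot.

species 1 excludes species 2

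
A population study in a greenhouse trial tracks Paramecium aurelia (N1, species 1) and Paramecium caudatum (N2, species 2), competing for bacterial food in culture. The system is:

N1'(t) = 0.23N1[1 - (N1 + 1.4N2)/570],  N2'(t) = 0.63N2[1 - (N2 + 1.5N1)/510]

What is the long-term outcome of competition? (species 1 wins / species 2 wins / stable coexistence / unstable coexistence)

unstable coexistence (outcome depends on initial conditions)

Compare the nullcline intercepts: K1/α12 = 570/1.4 = 407 < K2 = 510; K2/α21 = 510/1.5 = 340 < K1 = 570.
Since both are reversed, neither can invade when rare; the interior point is a saddle.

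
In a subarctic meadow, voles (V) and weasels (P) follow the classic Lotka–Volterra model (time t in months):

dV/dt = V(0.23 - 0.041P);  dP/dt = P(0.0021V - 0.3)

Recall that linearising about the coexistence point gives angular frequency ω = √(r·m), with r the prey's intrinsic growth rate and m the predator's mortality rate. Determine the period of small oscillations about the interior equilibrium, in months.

Here r = 0.23 and m = 0.3, so r·m = 0.069.
ω = √0.069 = 0.263 per month, hence T = 2π/ω ≈ 23.9 months.

T ≈ 23.9 months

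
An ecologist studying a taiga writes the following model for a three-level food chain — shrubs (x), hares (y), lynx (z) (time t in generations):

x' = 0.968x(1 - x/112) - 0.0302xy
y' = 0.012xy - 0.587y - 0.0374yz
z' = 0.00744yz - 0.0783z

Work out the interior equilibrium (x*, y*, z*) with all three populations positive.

x* ≈ 75.2, y* ≈ 10.5, z* ≈ 8.44

From dz/dt = 0: 0.00744y* = 0.0783, so y* = 10.5.
From dx/dt = 0: 0.968(1 - x*/112) = 0.0302·10.5, giving x* = 112·(1 - 0.328) = 75.2.
From dy/dt = 0: 0.012·75.2 - 0.587 = 0.0374z*, so z* = 0.316/0.0374 = 8.44.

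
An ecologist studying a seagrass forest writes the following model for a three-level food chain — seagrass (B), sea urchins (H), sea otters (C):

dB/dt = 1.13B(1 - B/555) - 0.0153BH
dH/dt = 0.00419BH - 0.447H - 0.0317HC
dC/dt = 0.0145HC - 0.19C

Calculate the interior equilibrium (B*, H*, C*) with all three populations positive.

B* ≈ 457, H* ≈ 13.1, C* ≈ 46.2

From dC/dt = 0: 0.0145H* = 0.19, so H* = 13.1.
From dB/dt = 0: 1.13(1 - B*/555) = 0.0153·13.1, giving B* = 555·(1 - 0.177) = 457.
From dH/dt = 0: 0.00419·457 - 0.447 = 0.0317C*, so C* = 1.47/0.0317 = 46.2.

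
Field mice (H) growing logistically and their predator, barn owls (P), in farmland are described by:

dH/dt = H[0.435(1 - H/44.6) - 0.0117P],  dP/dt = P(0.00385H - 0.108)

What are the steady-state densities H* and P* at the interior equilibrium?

H* ≈ 28.1, P* ≈ 13.8

From dP/dt = 0 with P > 0: 0.00385H* = 0.108, so H* = 28.1.
Substitute into dH/dt = 0: 0.435(1 - 28.1/44.6) = 0.0117P*.
The bracket is 0.371, giving P* = 0.161/0.0117 = 13.8.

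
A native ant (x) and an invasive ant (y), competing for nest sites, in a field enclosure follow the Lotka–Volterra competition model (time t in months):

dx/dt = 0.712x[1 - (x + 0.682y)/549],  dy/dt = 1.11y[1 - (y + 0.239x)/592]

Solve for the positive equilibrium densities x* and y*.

x* ≈ 174, y* ≈ 551

Setting both brackets to zero gives the nullclines x + 0.682y = 549 and 0.239x + y = 592.
Substituting y = 592 - 0.239x into the first: x(1 - 0.682·0.239) = 549 - 0.682·592.
So x* = 145/0.837 = 174, and then y* = 592 - 0.239·174 = 551.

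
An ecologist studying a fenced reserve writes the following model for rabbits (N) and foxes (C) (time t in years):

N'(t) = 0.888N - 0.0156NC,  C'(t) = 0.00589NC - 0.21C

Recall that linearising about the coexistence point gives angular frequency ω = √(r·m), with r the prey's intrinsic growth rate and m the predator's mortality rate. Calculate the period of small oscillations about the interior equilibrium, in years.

T ≈ 14.6 years

Here r = 0.888 and m = 0.21, so r·m = 0.186.
ω = √0.186 = 0.432 per year, hence T = 2π/ω ≈ 14.6 years.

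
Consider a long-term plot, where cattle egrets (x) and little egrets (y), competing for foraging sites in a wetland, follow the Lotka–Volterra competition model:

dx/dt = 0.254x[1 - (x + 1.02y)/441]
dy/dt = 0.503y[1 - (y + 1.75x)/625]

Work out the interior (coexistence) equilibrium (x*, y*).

x* ≈ 250, y* ≈ 187

Setting both brackets to zero gives the nullclines x + 1.02y = 441 and 1.75x + y = 625.
Substituting y = 625 - 1.75x into the first: x(1 - 1.02·1.75) = 441 - 1.02·625.
So x* = -196/-0.785 = 250, and then y* = 625 - 1.75·250 = 187.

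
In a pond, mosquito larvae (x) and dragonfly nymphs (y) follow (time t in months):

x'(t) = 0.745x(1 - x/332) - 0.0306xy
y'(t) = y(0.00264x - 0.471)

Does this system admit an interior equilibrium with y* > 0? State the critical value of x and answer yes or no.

The predator equation gives dy/dt > 0 only when x > 0.471/0.00264 = 178.
Without the predator, x → K = 332. Since 332 > 178, the predator can invade and persist.

Threshold x = 178; K > 178, so yes, the predator persists.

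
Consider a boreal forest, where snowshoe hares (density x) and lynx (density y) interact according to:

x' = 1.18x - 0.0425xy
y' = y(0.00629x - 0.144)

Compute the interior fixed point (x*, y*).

x* ≈ 22.9, y* ≈ 27.8

Set dy/dt = 0 with y > 0: 0.00629x - 0.144 = 0, so x* = 0.144/0.00629 = 22.9.
Set dx/dt = 0 with x > 0: 1.18 - 0.0425y = 0, so y* = 1.18/0.0425 = 27.8.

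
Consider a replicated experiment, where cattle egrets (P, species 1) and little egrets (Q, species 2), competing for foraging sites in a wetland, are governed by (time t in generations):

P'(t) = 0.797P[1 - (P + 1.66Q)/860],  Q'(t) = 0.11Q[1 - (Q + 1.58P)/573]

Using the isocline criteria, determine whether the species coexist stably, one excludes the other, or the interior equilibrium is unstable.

unstable coexistence (outcome depends on initial conditions)

Compare the nullcline intercepts: K1/α12 = 860/1.66 = 518 < K2 = 573; K2/α21 = 573/1.58 = 363 < K1 = 860.
Since both are reversed, neither can invade when rare; the interior point is a saddle.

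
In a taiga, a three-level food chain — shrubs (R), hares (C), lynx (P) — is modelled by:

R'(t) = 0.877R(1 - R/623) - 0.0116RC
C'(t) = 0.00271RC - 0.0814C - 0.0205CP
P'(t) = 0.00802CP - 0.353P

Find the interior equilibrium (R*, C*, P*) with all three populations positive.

From dP/dt = 0: 0.00802C* = 0.353, so C* = 44.
From dR/dt = 0: 0.877(1 - R*/623) = 0.0116·44, giving R* = 623·(1 - 0.582) = 260.
From dC/dt = 0: 0.00271·260 - 0.0814 = 0.0205P*, so P* = 0.624/0.0205 = 30.4.

R* ≈ 260, C* ≈ 44, P* ≈ 30.4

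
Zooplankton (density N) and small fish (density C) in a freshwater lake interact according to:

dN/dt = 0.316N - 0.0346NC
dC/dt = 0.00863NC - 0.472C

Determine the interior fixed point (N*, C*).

N* ≈ 54.7, C* ≈ 9.13

Set dC/dt = 0 with C > 0: 0.00863N - 0.472 = 0, so N* = 0.472/0.00863 = 54.7.
Set dN/dt = 0 with N > 0: 0.316 - 0.0346C = 0, so C* = 0.316/0.0346 = 9.13.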